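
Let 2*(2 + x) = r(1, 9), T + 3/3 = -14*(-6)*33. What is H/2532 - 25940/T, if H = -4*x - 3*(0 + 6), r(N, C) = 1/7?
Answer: -38330006/4092767 ≈ -9.3653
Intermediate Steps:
r(N, C) = ⅐
T = 2771 (T = -1 - 14*(-6)*33 = -1 + 84*33 = -1 + 2772 = 2771)
x = -27/14 (x = -2 + (½)*(⅐) = -2 + 1/14 = -27/14 ≈ -1.9286)
H = -72/7 (H = -4*(-27/14) - 3*(0 + 6) = 54/7 - 3*6 = 54/7 - 18 = -72/7 ≈ -10.286)
H/2532 - 25940/T = -72/7/2532 - 25940/2771 = -72/7*1/2532 - 25940*1/2771 = -6/1477 - 25940/2771 = -38330006/4092767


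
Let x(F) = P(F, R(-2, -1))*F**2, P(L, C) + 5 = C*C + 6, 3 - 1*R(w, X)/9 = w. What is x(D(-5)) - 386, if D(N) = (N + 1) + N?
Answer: 163720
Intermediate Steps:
R(w, X) = 27 - 9*w
D(N) = 1 + 2*N (D(N) = (1 + N) + N = 1 + 2*N)
P(L, C) = 1 + C**2 (P(L, C) = -5 + (C*C + 6) = -5 + (C**2 + 6) = -5 + (6 + C**2) = 1 + C**2)
x(F) = 2026*F**2 (x(F) = (1 + (27 - 9*(-2))**2)*F**2 = (1 + (27 + 18)**2)*F**2 = (1 + 45**2)*F**2 = (1 + 2025)*F**2 = 2026*F**2)
x(D(-5)) - 386 = 2026*(1 + 2*(-5))**2 - 386 = 2026*(1 - 10)**2 - 386 = 2026*(-9)**2 - 386 = 2026*81 - 386 = 164106 - 386 = 163720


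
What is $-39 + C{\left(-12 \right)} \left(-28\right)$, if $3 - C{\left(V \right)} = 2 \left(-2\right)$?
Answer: $-235$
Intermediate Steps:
$C{\left(V \right)} = 7$ ($C{\left(V \right)} = 3 - 2 \left(-2\right) = 3 - -4 = 3 + 4 = 7$)
$-39 + C{\left(-12 \right)} \left(-28\right) = -39 + 7 \left(-28\right) = -39 - 196 = -235$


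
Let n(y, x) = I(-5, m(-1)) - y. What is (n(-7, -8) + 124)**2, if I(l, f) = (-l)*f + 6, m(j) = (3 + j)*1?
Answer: 21609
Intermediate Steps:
m(j) = 3 + j
I(l, f) = 6 - f*l (I(l, f) = -f*l + 6 = 6 - f*l)
n(y, x) = 16 - y (n(y, x) = (6 - 1*(3 - 1)*(-5)) - y = (6 - 1*2*(-5)) - y = (6 + 10) - y = 16 - y)
(n(-7, -8) + 124)**2 = ((16 - 1*(-7)) + 124)**2 = ((16 + 7) + 124)**2 = (23 + 124)**2 = 147**2 = 21609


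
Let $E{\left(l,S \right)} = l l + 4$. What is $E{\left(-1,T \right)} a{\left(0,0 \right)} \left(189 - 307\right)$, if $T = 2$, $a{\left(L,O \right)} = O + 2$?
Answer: $-1180$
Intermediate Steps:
$a{\left(L,O \right)} = 2 + O$
$E{\left(l,S \right)} = 4 + l^{2}$ ($E{\left(l,S \right)} = l^{2} + 4 = 4 + l^{2}$)
$E{\left(-1,T \right)} a{\left(0,0 \right)} \left(189 - 307\right) = \left(4 + \left(-1\right)^{2}\right) \left(2 + 0\right) \left(189 - 307\right) = \left(4 + 1\right) 2 \left(-118\right) = 5 \cdot 2 \left(-118\right) = 10 \left(-118\right) = -1180$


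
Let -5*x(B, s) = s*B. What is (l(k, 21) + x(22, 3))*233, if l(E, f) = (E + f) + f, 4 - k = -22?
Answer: 63842/5 ≈ 12768.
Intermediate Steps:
k = 26 (k = 4 - 1*(-22) = 4 + 22 = 26)
l(E, f) = E + 2*f
x(B, s) = -B*s/5 (x(B, s) = -s*B/5 = -B*s/5)
(l(k, 21) + x(22, 3))*233 = ((26 + 2*21) - ⅕*22*3)*233 = ((26 + 42) - 66/5)*233 = (68 - 66/5)*233 = (274/5)*233 = 63842/5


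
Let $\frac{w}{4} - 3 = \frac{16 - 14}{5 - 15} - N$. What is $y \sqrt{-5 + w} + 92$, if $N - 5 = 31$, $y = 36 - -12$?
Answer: $92 + \frac{48 i \sqrt{3445}}{5} \approx 92.0 + 563.46 i$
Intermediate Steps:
$y = 48$ ($y = 36 + 12 = 48$)
$N = 36$ ($N = 5 + 31 = 36$)
$w = - \frac{664}{5}$ ($w = 12 + 4 \left(\frac{16 - 14}{5 - 15} - 36\right) = 12 + 4 \left(\frac{2}{-10} - 36\right) = 12 + 4 \left(2 \left(- \frac{1}{10}\right) - 36\right) = 12 + 4 \left(- \frac{1}{5} - 36\right) = 12 + 4 \left(- \frac{181}{5}\right) = 12 - \frac{724}{5} = - \frac{664}{5} \approx -132.8$)
$y \sqrt{-5 + w} + 92 = 48 \sqrt{-5 - \frac{664}{5}} + 92 = 48 \sqrt{- \frac{689}{5}} + 92 = 48 \frac{i \sqrt{3445}}{5} + 92 = \frac{48 i \sqrt{3445}}{5} + 92 = 92 + \frac{48 i \sqrt{3445}}{5}$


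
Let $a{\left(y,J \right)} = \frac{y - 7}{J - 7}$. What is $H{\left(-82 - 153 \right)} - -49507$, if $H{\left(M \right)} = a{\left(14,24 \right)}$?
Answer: $\frac{841626}{17} \approx 49507.0$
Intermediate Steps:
$a{\left(y,J \right)} = \frac{-7 + y}{-7 + J}$
$H{\left(M \right)} = \frac{7}{17}$ ($H{\left(M \right)} = \frac{-7 + 14}{-7 + 24} = \frac{1}{17} \cdot 7 = \frac{7}{17}$)
$H{\left(-82 - 153 \right)} - -49507 = \frac{7}{17} - -49507 = \frac{7}{17} + 49507 = \frac{841626}{17}$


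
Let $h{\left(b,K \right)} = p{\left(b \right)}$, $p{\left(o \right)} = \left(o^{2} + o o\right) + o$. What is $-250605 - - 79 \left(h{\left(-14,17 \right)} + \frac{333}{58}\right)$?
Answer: $- \frac{12776787}{58} \approx -2.2029 \cdot 10^{5}$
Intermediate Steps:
$p{\left(o \right)} = o + 2 o^{2}$ ($p{\left(o \right)} = \left(o^{2} + o^{2}\right) + o = 2 o^{2} + o = o + 2 o^{2}$)
$h{\left(b,K \right)} = b \left(1 + 2 b\right)$
$-250605 - - 79 \left(h{\left(-14,17 \right)} + \frac{333}{58}\right) = -250605 - - 79 \left(- 14 \left(1 + 2 \left(-14\right)\right) + \frac{333}{58}\right) = -250605 - - 79 \left(- 14 \left(1 - 28\right) + 333 \cdot \frac{1}{58}\right) = -250605 - - 79 \left(\left(-14\right) \left(-27\right) + \frac{333}{58}\right) = -250605 - - 79 \left(378 + \frac{333}{58}\right) = -250605 - \left(-79\right) \frac{22257}{58} = -250605 - - \frac{1758303}{58} = -250605 + \frac{1758303}{58} = - \frac{12776787}{58}$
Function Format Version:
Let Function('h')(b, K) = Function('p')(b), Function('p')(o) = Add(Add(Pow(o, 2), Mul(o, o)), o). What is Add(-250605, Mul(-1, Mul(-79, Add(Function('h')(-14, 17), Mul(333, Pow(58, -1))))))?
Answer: Rational(-12776787, 58) ≈ -2.2029e+5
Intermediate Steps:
Function('p')(o) = Add(o, Mul(2, Pow(o, 2))) (Function('p')(o) = Add(Add(Pow(o, 2), Pow(o, 2)), o) = Add(Mul(2, Pow(o, 2)), o) = Add(o, Mul(2, Pow(o, 2))))
Function('h')(b, K) = Mul(b, Add(1, Mul(2, b)))
Add(-250605, Mul(-1, Mul(-79, Add(Function('h')(-14, 17), Mul(333, Pow(58, -1)))))) = Add(-250605, Mul(-1, Mul(-79, Add(Mul(-14, Add(1, Mul(2, -14))), Mul(333, Pow(58, -1)))))) = Add(-250605, Mul(-1, Mul(-79, Add(Mul(-14, Add(1, -28)), Mul(333, Rational(1, 58)))))) = Add(-250605, Mul(-1, Mul(-79, Add(Mul(-14, -27), Rational(333, 58))))) = Add(-250605, Mul(-1, Mul(-79, Add(378, Rational(333, 58))))) = Add(-250605, Mul(-1, Mul(-79, Rational(22257, 58)))) = Add(-250605, Mul(-1, Rational(-1758303, 58))) = Add(-250605, Rational(1758303, 58)) = Rational(-12776787, 58)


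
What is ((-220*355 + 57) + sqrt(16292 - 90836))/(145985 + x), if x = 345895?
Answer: -78043/491880 + I*sqrt(4659)/122970 ≈ -0.15866 + 0.00055507*I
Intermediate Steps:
((-220*355 + 57) + sqrt(16292 - 90836))/(145985 + x) = ((-220*355 + 57) + sqrt(16292 - 90836))/(145985 + 345895) = ((-78100 + 57) + sqrt(-74544))/491880 = (-78043 + 4*I*sqrt(4659))*(1/491880) = -78043/491880 + I*sqrt(4659)/122970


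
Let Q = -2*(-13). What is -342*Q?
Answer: -8892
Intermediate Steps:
Q = 26
-342*Q = -342*26 = -8892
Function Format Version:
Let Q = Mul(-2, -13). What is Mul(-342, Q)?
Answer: -8892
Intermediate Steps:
Q = 26
Mul(-342, Q) = Mul(-342, 26) = -8892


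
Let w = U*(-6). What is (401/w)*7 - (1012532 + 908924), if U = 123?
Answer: -1418037335/738 ≈ -1.9215e+6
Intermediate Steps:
w = -738 (w = 123*(-6) = -738)
(401/w)*7 - (1012532 + 908924) = (401/(-738))*7 - (1012532 + 908924) = (401*(-1/738))*7 - 1*1921456 = -401/738*7 - 1921456 = -2807/738 - 1921456 = -1418037335/738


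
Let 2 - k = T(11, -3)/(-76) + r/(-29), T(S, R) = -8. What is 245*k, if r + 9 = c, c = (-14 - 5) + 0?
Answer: 125440/551 ≈ 227.66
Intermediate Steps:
c = -19 (c = -19 + 0 = -19)
r = -28 (r = -9 - 19 = -28)
k = 512/551 (k = 2 - (-8/(-76) - 28/(-29)) = 2 - (-8*(-1/76) - 28*(-1/29)) = 2 - (2/19 + 28/29) = 2 - 1*590/551 = 2 - 590/551 = 512/551 ≈ 0.92922)
245*k = 245*(512/551) = 125440/551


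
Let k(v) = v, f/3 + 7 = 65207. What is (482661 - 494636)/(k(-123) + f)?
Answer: -11975/195477 ≈ -0.061260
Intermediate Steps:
f = 195600 (f = -21 + 3*65207 = -21 + 195621 = 195600)
(482661 - 494636)/(k(-123) + f) = (482661 - 494636)/(-123 + 195600) = -11975/195477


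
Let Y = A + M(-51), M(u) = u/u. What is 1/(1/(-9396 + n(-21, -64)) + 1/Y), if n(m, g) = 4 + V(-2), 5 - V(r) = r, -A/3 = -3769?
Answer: -106125580/1923 ≈ -55188.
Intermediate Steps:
A = 11307 (A = -3*(-3769) = 11307)
V(r) = 5 - r
M(u) = 1
n(m, g) = 11 (n(m, g) = 4 + (5 - 1*(-2)) = 4 + (5 + 2) = 4 + 7 = 11)
Y = 11308 (Y = 11307 + 1 = 11308)
1/(1/(-9396 + n(-21, -64)) + 1/Y) = 1/(1/(-9396 + 11) + 1/11308) = 1/(1/(-9385) + 1/11308) = 1/(-1/9385 + 1/11308) = 1/(-1923/106125580) = -106125580/1923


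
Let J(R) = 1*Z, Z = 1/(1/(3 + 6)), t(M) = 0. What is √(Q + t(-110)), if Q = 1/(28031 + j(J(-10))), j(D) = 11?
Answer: √28042/28042 ≈ 0.0059717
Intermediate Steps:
Z = 9 (Z = 1/(1/9) = 1/(⅑) = 9)
J(R) = 9 (J(R) = 1*9 = 9)
Q = 1/28042 (Q = 1/(28031 + 11) = 1/28042 ≈ 3.5661e-5)
√(Q + t(-110)) = √(1/28042 + 0) = √(1/28042) = √28042/28042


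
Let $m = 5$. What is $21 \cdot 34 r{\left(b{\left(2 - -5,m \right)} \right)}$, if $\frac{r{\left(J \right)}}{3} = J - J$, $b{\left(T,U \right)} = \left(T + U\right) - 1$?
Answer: $0$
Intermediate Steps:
$b{\left(T,U \right)} = -1 + T + U$
$r{\left(J \right)} = 0$ ($r{\left(J \right)} = 3 \left(J - J\right) = 3 \cdot 0 = 0$)
$21 \cdot 34 r{\left(b{\left(2 - -5,m \right)} \right)} = 21 \cdot 34 \cdot 0 = 714 \cdot 0 = 0$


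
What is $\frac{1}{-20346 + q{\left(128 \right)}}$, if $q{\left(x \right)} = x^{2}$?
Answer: $- \frac{1}{3962} \approx -0.0002524$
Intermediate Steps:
$\frac{1}{-20346 + q{\left(128 \right)}} = \frac{1}{-20346 + 128^{2}} = \frac{1}{-20346 + 16384} = \frac{1}{-3962} = - \frac{1}{3962}$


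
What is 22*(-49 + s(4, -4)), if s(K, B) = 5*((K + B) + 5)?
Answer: -528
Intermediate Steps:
s(K, B) = 25 + 5*B + 5*K (s(K, B) = 5*((B + K) + 5) = 5*(5 + B + K) = 25 + 5*B + 5*K)
22*(-49 + s(4, -4)) = 22*(-49 + (25 + 5*(-4) + 5*4)) = 22*(-49 + (25 - 20 + 20)) = 22*(-49 + 25) = 22*(-24) = -528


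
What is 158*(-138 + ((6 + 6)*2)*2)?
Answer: -14220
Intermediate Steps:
158*(-138 + ((6 + 6)*2)*2) = 158*(-138 + (12*2)*2) = 158*(-138 + 24*2) = 158*(-138 + 48) = 158*(-90) = -14220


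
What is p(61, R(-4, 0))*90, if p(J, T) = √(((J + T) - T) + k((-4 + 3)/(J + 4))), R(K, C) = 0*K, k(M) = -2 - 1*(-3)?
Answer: 90*√62 ≈ 708.66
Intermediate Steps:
k(M) = 1 (k(M) = -2 + 3 = 1)
R(K, C) = 0
p(J, T) = √(1 + J) (p(J, T) = √(((J + T) - T) + 1) = √(J + 1) = √(1 + J))
p(61, R(-4, 0))*90 = √(1 + 61)*90 = √62*90 = 90*√62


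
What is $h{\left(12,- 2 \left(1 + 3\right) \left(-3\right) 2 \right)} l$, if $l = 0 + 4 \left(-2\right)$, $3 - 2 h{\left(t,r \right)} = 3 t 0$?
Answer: $-12$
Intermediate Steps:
$h{\left(t,r \right)} = \frac{3}{2}$ ($h{\left(t,r \right)} = \frac{3}{2} - \frac{3 t 0}{2} = \frac{3}{2} - 0 = \frac{3}{2} + 0 = \frac{3}{2}$)
$l = -8$ ($l = 0 - 8 = -8$)
$h{\left(12,- 2 \left(1 + 3\right) \left(-3\right) 2 \right)} l = \frac{3}{2} \left(-8\right) = -12$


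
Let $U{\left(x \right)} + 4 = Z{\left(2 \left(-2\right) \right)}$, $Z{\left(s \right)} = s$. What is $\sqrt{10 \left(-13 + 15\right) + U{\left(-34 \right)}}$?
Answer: $2 \sqrt{3} \approx 3.4641$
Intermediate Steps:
$U{\left(x \right)} = -8$ ($U{\left(x \right)} = -4 + 2 \left(-2\right) = -4 - 4 = -8$)
$\sqrt{10 \left(-13 + 15\right) + U{\left(-34 \right)}} = \sqrt{10 \left(-13 + 15\right) - 8} = \sqrt{10 \cdot 2 - 8} = \sqrt{20 - 8} = \sqrt{12} = 2 \sqrt{3}$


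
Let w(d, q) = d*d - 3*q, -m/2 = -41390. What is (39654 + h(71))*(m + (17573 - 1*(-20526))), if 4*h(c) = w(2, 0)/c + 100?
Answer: 340541527590/71 ≈ 4.7964e+9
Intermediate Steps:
m = 82780 (m = -2*(-41390) = 82780)
w(d, q) = d² - 3*q
h(c) = 25 + 1/c (h(c) = ((2² - 3*0)/c + 100)/4 = ((4 + 0)/c + 100)/4 = (4/c + 100)/4 = (100 + 4/c)/4 = 25 + 1/c)
(39654 + h(71))*(m + (17573 - 1*(-20526))) = (39654 + (25 + 1/71))*(82780 + (17573 - 1*(-20526))) = (39654 + (25 + 1/71))*(82780 + (17573 + 20526)) = (39654 + 1776/71)*(82780 + 38099) = (2817210/71)*120879 = 340541527590/71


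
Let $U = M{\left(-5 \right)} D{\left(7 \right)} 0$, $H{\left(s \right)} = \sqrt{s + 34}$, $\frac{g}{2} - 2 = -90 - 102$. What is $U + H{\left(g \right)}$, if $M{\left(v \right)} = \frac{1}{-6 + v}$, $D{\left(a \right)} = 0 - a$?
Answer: $i \sqrt{346} \approx 18.601 i$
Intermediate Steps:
$D{\left(a \right)} = - a$
$g = -380$ ($g = 4 + 2 \left(-90 - 102\right) = 4 + 2 \left(-192\right) = 4 - 384 = -380$)
$H{\left(s \right)} = \sqrt{34 + s}$
$U = 0$ ($U = \frac{\left(-1\right) 7}{-6 - 5} \cdot 0 = \frac{1}{-11} \left(-7\right) 0 = \left(- \frac{1}{11}\right) \left(-7\right) 0 = \frac{7}{11} \cdot 0 = 0$)
$U + H{\left(g \right)} = 0 + \sqrt{34 - 380} = 0 + \sqrt{-346} = 0 + i \sqrt{346} = i \sqrt{346}$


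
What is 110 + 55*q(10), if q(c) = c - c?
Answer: 110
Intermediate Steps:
q(c) = 0
110 + 55*q(10) = 110 + 55*0 = 110 + 0 = 110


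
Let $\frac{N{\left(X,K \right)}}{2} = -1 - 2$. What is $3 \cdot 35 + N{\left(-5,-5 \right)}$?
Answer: $99$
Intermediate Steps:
$N{\left(X,K \right)} = -6$ ($N{\left(X,K \right)} = 2 \left(-1 - 2\right) = 2 \left(-3\right) = -6$)
$3 \cdot 35 + N{\left(-5,-5 \right)} = 3 \cdot 35 - 6 = 105 - 6 = 99$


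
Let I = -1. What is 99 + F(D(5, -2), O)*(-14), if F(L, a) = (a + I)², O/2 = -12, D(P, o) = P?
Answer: -8651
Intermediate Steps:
O = -24 (O = 2*(-12) = -24)
F(L, a) = (-1 + a)² (F(L, a) = (a - 1)² = (-1 + a)²)
99 + F(D(5, -2), O)*(-14) = 99 + (-1 - 24)²*(-14) = 99 + (-25)²*(-14) = 99 + 625*(-14) = 99 - 8750 = -8651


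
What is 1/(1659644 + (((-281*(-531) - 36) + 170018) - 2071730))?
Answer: -1/92893 ≈ -1.0765e-5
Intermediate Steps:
1/(1659644 + (((-281*(-531) - 36) + 170018) - 2071730)) = 1/(1659644 + (((149211 - 36) + 170018) - 2071730)) = 1/(1659644 + ((149175 + 170018) - 2071730)) = 1/(1659644 + (319193 - 2071730)) = 1/(1659644 - 1752537) = 1/(-92893) = -1/92893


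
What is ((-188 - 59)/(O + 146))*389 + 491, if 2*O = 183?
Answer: 2161/25 ≈ 86.440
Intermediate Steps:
O = 183/2 (O = (½)*183 = 183/2 ≈ 91.500)
((-188 - 59)/(O + 146))*389 + 491 = ((-188 - 59)/(183/2 + 146))*389 + 491 = -247/475/2*389 + 491 = -247*2/475*389 + 491 = -26/25*389 + 491 = -10114/25 + 491 = 2161/25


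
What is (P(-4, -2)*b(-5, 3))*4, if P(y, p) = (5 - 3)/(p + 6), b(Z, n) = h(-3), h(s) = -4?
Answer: -8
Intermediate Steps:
b(Z, n) = -4
P(y, p) = 2/(6 + p)
(P(-4, -2)*b(-5, 3))*4 = ((2/(6 - 2))*(-4))*4 = ((2/4)*(-4))*4 = ((2*(1/4))*(-4))*4 = ((1/2)*(-4))*4 = -2*4 = -8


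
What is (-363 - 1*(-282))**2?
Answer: 6561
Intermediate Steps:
(-363 - 1*(-282))**2 = (-363 + 282)**2 = (-81)**2 = 6561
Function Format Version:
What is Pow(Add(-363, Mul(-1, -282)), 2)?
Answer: 6561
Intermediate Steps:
Pow(Add(-363, Mul(-1, -282)), 2) = Pow(Add(-363, 282), 2) = Pow(-81, 2) = 6561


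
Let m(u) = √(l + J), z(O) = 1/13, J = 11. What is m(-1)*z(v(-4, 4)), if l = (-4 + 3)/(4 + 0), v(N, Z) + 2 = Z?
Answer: √43/26 ≈ 0.25221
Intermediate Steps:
v(N, Z) = -2 + Z
z(O) = 1/13
l = -¼ (l = -1/4 = -1*¼ = -¼ ≈ -0.25000)
m(u) = √43/2 (m(u) = √(-¼ + 11) = √(43/4) = √43/2)
m(-1)*z(v(-4, 4)) = (√43/2)*(1/13) = √43/26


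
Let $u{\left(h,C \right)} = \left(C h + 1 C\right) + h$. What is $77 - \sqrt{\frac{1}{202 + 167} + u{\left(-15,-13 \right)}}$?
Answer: $77 - \frac{2 \sqrt{631646}}{123} \approx 64.077$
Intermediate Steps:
$u{\left(h,C \right)} = C + h + C h$ ($u{\left(h,C \right)} = \left(C h + C\right) + h = \left(C + C h\right) + h = C + h + C h$)
$77 - \sqrt{\frac{1}{202 + 167} + u{\left(-15,-13 \right)}} = 77 - \sqrt{\frac{1}{202 + 167} - -167} = 77 - \sqrt{\frac{1}{369} - -167} = 77 - \sqrt{\frac{1}{369} + 167} = 77 - \sqrt{\frac{61624}{369}} = 77 - \frac{2 \sqrt{631646}}{123}$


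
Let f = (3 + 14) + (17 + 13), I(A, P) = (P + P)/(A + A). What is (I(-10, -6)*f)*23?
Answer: 3243/5 ≈ 648.60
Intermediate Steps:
I(A, P) = P/A (I(A, P) = (2*P)/((2*A)) = (2*P)*(1/(2*A)) = P/A)
f = 47 (f = 17 + 30 = 47)
(I(-10, -6)*f)*23 = (-6/(-10)*47)*23 = (-6*(-1/10)*47)*23 = ((3/5)*47)*23 = (141/5)*23 = 3243/5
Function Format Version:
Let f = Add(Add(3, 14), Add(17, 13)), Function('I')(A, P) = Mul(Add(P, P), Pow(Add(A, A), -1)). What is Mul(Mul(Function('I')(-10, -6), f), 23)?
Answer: Rational(3243, 5) ≈ 648.60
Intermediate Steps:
Function('I')(A, P) = Mul(P, Pow(A, -1)) (Function('I')(A, P) = Mul(Mul(2, P), Pow(Mul(2, A), -1)) = Mul(Mul(2, P), Mul(Rational(1, 2), Pow(A, -1))) = Mul(P, Pow(A, -1)))
f = 47 (f = Add(17, 30) = 47)
Mul(Mul(Function('I')(-10, -6), f), 23) = Mul(Mul(Mul(-6, Pow(-10, -1)), 47), 23) = Mul(Mul(Mul(-6, Rational(-1, 10)), 47), 23) = Mul(Mul(Rational(3, 5), 47), 23) = Mul(Rational(141, 5), 23) = Rational(3243, 5)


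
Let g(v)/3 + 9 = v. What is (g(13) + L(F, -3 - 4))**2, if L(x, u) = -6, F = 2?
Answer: 36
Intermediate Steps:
g(v) = -27 + 3*v
(g(13) + L(F, -3 - 4))**2 = ((-27 + 3*13) - 6)**2 = ((-27 + 39) - 6)**2 = (12 - 6)**2 = 6**2 = 36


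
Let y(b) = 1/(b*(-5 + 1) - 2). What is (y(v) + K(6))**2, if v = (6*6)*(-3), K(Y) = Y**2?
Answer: 239661361/184900 ≈ 1296.2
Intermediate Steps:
v = -108 (v = 36*(-3) = -108)
y(b) = 1/(-2 - 4*b) (y(b) = 1/(b*(-4) - 2) = 1/(-4*b - 2) = 1/(-2 - 4*b))
(y(v) + K(6))**2 = (-1/(2 + 4*(-108)) + 6**2)**2 = (-1/(2 - 432) + 36)**2 = (-1/(-430) + 36)**2 = (-1*(-1/430) + 36)**2 = (1/430 + 36)**2 = (15481/430)**2 = 239661361/184900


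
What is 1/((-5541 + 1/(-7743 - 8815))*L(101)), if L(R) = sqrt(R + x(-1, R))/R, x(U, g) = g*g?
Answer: -487*sqrt(10302)/275243637 ≈ -0.00017959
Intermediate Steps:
x(U, g) = g**2
L(R) = sqrt(R + R**2)/R
1/((-5541 + 1/(-7743 - 8815))*L(101)) = 1/((-5541 + 1/(-7743 - 8815))*((sqrt(101*(1 + 101))/101))) = 1/((-5541 + 1/(-16558))*((sqrt(101*102)/101))) = 1/((-5541 - 1/16558)*((sqrt(10302)/101))) = (sqrt(10302)/102)/(-91747879/16558) = -487*sqrt(10302)/275243637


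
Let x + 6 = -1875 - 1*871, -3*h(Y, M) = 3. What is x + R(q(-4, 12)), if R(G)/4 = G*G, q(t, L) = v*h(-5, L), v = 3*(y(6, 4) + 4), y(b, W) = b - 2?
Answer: -448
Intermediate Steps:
h(Y, M) = -1 (h(Y, M) = -⅓*3 = -1)
y(b, W) = -2 + b
v = 24 (v = 3*((-2 + 6) + 4) = 3*(4 + 4) = 3*8 = 24)
x = -2752 (x = -6 + (-1875 - 1*871) = -6 + (-1875 - 871) = -6 - 2746 = -2752)
q(t, L) = -24 (q(t, L) = 24*(-1) = -24)
R(G) = 4*G² (R(G) = 4*(G*G) = 4*G²)
x + R(q(-4, 12)) = -2752 + 4*(-24)² = -2752 + 4*576 = -2752 + 2304 = -448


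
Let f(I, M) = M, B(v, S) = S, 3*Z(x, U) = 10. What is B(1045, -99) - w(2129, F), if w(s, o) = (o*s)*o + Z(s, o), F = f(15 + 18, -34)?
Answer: -7383679/3 ≈ -2.4612e+6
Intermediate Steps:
Z(x, U) = 10/3 (Z(x, U) = (⅓)*10 = 10/3)
F = -34
w(s, o) = 10/3 + s*o² (w(s, o) = (o*s)*o + 10/3 = s*o² + 10/3 = 10/3 + s*o²)
B(1045, -99) - w(2129, F) = -99 - (10/3 + 2129*(-34)²) = -99 - (10/3 + 2129*1156) = -99 - (10/3 + 2461124) = -99 - 1*7383382/3 = -99 - 7383382/3 = -7383679/3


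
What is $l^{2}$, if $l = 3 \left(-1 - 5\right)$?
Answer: $324$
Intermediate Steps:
$l = -18$ ($l = 3 \left(-6\right) = -18$)
$l^{2} = \left(-18\right)^{2} = 324$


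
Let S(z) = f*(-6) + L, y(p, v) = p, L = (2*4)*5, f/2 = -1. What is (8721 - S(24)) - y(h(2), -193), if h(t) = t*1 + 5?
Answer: 8662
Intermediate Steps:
f = -2 (f = 2*(-1) = -2)
L = 40 (L = 8*5 = 40)
h(t) = 5 + t (h(t) = t + 5 = 5 + t)
S(z) = 52 (S(z) = -2*(-6) + 40 = 12 + 40 = 52)
(8721 - S(24)) - y(h(2), -193) = (8721 - 1*52) - (5 + 2) = (8721 - 52) - 1*7 = 8669 - 7 = 8662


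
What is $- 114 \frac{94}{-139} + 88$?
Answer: $\frac{22948}{139} \approx 165.09$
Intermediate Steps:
$- 114 \frac{94}{-139} + 88 = - 114 \cdot 94 \left(- \frac{1}{139}\right) + 88 = \left(-114\right) \left(- \frac{94}{139}\right) + 88 = \frac{10716}{139} + 88 = \frac{22948}{139}$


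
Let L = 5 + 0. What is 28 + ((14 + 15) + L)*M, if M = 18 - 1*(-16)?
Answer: 1184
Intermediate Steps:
L = 5
M = 34 (M = 18 + 16 = 34)
28 + ((14 + 15) + L)*M = 28 + ((14 + 15) + 5)*34 = 28 + (29 + 5)*34 = 28 + 34*34 = 28 + 1156 = 1184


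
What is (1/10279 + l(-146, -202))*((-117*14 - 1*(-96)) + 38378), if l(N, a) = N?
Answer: -55281000788/10279 ≈ -5.3780e+6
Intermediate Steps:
(1/10279 + l(-146, -202))*((-117*14 - 1*(-96)) + 38378) = (1/10279 - 146)*((-117*14 - 1*(-96)) + 38378) = (1/10279 - 146)*((-1638 + 96) + 38378) = -1500733*(-1542 + 38378)/10279 = -1500733/10279*36836 = -55281000788/10279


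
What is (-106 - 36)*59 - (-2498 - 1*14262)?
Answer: 8382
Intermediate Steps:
(-106 - 36)*59 - (-2498 - 1*14262) = -142*59 - (-2498 - 14262) = -8378 - 1*(-16760) = -8378 + 16760 = 8382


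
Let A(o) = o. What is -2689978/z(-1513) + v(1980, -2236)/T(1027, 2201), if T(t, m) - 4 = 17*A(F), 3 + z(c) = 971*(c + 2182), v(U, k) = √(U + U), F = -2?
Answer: -1344989/324798 - √110/5 ≈ -6.2386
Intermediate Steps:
v(U, k) = √2*√U (v(U, k) = √(2*U) = √2*√U)
z(c) = 2118719 + 971*c (z(c) = -3 + 971*(c + 2182) = -3 + 971*(2182 + c) = -3 + (2118722 + 971*c) = 2118719 + 971*c)
T(t, m) = -30 (T(t, m) = 4 + 17*(-2) = 4 - 34 = -30)
-2689978/z(-1513) + v(1980, -2236)/T(1027, 2201) = -2689978/(2118719 + 971*(-1513)) + (√2*√1980)/(-30) = -2689978/(2118719 - 1469123) + (√2*(6*√55))*(-1/30) = -2689978/649596 + (6*√110)*(-1/30) = -2689978*1/649596 - √110/5 = -1344989/324798 - √110/5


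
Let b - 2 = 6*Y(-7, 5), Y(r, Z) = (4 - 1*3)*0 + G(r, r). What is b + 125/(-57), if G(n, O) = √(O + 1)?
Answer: -11/57 + 6*I*√6 ≈ -0.19298 + 14.697*I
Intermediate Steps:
G(n, O) = √(1 + O)
Y(r, Z) = √(1 + r) (Y(r, Z) = (4 - 1*3)*0 + √(1 + r) = (4 - 3)*0 + √(1 + r) = 1*0 + √(1 + r) = 0 + √(1 + r) = √(1 + r))
b = 2 + 6*I*√6 (b = 2 + 6*√(1 - 7) = 2 + 6*√(-6) = 2 + 6*(I*√6) = 2 + 6*I*√6 ≈ 2.0 + 14.697*I)
b + 125/(-57) = (2 + 6*I*√6) + 125/(-57) = (2 + 6*I*√6) - 1/57*125 = (2 + 6*I*√6) - 125/57 = -11/57 + 6*I*√6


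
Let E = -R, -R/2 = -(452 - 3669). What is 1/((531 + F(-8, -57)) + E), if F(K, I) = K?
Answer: 1/6957 ≈ 0.00014374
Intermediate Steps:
R = -6434 (R = -(-2)*(452 - 3669) = -(-2)*(-3217) = -2*3217 = -6434)
E = 6434 (E = -1*(-6434) = 6434)
1/((531 + F(-8, -57)) + E) = 1/((531 - 8) + 6434) = 1/(523 + 6434) = 1/6957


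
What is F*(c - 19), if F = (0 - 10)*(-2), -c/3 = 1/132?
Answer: -4185/11 ≈ -380.45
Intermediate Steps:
c = -1/44 (c = -3/132 = -3*1/132 = -1/44 ≈ -0.022727)
F = 20 (F = -10*(-2) = 20)
F*(c - 19) = 20*(-1/44 - 19) = 20*(-837/44) = -4185/11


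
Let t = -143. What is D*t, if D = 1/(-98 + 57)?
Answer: 143/41 ≈ 3.4878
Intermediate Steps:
D = -1/41 (D = 1/(-41) = -1/41 ≈ -0.024390)
D*t = -1/41*(-143) = 143/41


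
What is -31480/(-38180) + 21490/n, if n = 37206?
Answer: 49793327/35513127 ≈ 1.4021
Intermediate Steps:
-31480/(-38180) + 21490/n = -31480/(-38180) + 21490/37206 = -31480*(-1/38180) + 21490*(1/37206) = 1574/1909 + 10745/18603 = 49793327/35513127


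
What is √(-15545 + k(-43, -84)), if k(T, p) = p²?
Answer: I*√8489 ≈ 92.136*I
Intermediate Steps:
√(-15545 + k(-43, -84)) = √(-15545 + (-84)²) = √(-15545 + 7056) = √(-8489) = I*√8489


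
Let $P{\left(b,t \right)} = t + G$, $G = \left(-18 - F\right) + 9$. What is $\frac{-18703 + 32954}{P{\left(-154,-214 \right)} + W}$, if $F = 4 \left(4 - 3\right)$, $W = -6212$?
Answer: $- \frac{14251}{6439} \approx -2.2132$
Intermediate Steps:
$F = 4$ ($F = 4 \cdot 1 = 4$)
$G = -13$ ($G = \left(-18 - 4\right) + 9 = -22 + 9 = -13$)
$P{\left(b,t \right)} = -13 + t$ ($P{\left(b,t \right)} = t - 13 = -13 + t$)
$\frac{-18703 + 32954}{P{\left(-154,-214 \right)} + W} = \frac{-18703 + 32954}{\left(-13 - 214\right) - 6212} = \frac{14251}{-227 - 6212} = \frac{14251}{-6439} = 14251 \left(- \frac{1}{6439}\right) = - \frac{14251}{6439}$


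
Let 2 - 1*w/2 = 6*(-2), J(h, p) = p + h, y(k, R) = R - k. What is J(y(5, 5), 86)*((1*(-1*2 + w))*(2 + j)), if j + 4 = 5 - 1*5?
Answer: -4472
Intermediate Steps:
J(h, p) = h + p
w = 28 (w = 4 - 12*(-2) = 4 - 2*(-12) = 4 + 24 = 28)
j = -4 (j = -4 + (5 - 1*5) = -4 + (5 - 5) = -4 + 0 = -4)
J(y(5, 5), 86)*((1*(-1*2 + w))*(2 + j)) = ((5 - 1*5) + 86)*((1*(-1*2 + 28))*(2 - 4)) = ((5 - 5) + 86)*((1*(-2 + 28))*(-2)) = (0 + 86)*((1*26)*(-2)) = 86*(26*(-2)) = 86*(-52) = -4472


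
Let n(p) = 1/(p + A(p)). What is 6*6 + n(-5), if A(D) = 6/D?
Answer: 1111/31 ≈ 35.839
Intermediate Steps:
n(p) = 1/(p + 6/p)
6*6 + n(-5) = 6*6 - 5/(6 + (-5)**2) = 36 - 5/(6 + 25) = 36 - 5/31 = 1111/31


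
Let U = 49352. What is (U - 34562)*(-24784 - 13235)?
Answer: -562301010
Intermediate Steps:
(U - 34562)*(-24784 - 13235) = (49352 - 34562)*(-24784 - 13235) = 14790*(-38019) = -562301010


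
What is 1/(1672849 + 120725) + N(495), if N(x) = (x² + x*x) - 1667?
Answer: 875951050843/1793574 ≈ 4.8838e+5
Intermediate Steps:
N(x) = -1667 + 2*x² (N(x) = (x² + x²) - 1667 = 2*x² - 1667 = -1667 + 2*x²)
1/(1672849 + 120725) + N(495) = 1/(1672849 + 120725) + (-1667 + 2*495²) = 1/1793574 + (-1667 + 2*245025) = 1/1793574 + (-1667 + 490050) = 1/1793574 + 488383 = 875951050843/1793574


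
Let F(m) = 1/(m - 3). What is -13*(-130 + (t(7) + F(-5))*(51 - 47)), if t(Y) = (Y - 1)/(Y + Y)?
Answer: 23439/14 ≈ 1674.2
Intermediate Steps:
F(m) = 1/(-3 + m)
t(Y) = (-1 + Y)/(2*Y) (t(Y) = (-1 + Y)/((2*Y)) = (-1 + Y)*(1/(2*Y)) = (-1 + Y)/(2*Y))
-13*(-130 + (t(7) + F(-5))*(51 - 47)) = -13*(-130 + ((1/2)*(-1 + 7)/7 + 1/(-3 - 5))*(51 - 47)) = -13*(-130 + ((1/2)*(1/7)*6 + 1/(-8))*4) = -13*(-130 + (3/7 - 1/8)*4) = -13*(-130 + (17/56)*4) = -13*(-130 + 17/14) = -13*(-1803/14) = 23439/14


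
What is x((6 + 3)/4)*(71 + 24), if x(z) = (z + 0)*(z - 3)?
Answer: -2565/16 ≈ -160.31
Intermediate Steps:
x(z) = z*(-3 + z)
x((6 + 3)/4)*(71 + 24) = (((6 + 3)/4)*(-3 + (6 + 3)/4))*(71 + 24) = ((9*(¼))*(-3 + 9*(¼)))*95 = (9*(-3 + 9/4)/4)*95 = ((9/4)*(-¾))*95 = -27/16*95 = -2565/16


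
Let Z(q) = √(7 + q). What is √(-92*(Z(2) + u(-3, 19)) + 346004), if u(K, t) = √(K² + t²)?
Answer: 2*√(86432 - 23*√370) ≈ 586.48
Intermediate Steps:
√(-92*(Z(2) + u(-3, 19)) + 346004) = √(-92*(√(7 + 2) + √((-3)² + 19²)) + 346004) = √(-92*(√9 + √(9 + 361)) + 346004) = √(-92*(3 + √370) + 346004) = √((-276 - 92*√370) + 346004) = √(345728 - 92*√370)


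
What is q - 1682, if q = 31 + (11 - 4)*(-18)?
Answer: -1777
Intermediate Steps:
q = -95 (q = 31 + 7*(-18) = 31 - 126 = -95)
q - 1682 = -95 - 1682 = -1777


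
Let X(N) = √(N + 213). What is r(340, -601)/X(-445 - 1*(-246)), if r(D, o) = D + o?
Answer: -261*√14/14 ≈ -69.755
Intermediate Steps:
X(N) = √(213 + N)
r(340, -601)/X(-445 - 1*(-246)) = (340 - 601)/(√(213 + (-445 - 1*(-246)))) = -261/√(213 + (-445 + 246)) = -261/√(213 - 199) = -261*√14/14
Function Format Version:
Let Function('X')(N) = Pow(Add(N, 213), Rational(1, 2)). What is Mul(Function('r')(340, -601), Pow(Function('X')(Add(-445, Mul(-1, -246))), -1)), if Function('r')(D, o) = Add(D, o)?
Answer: Mul(Rational(-261, 14), Pow(14, Rational(1, 2))) ≈ -69.755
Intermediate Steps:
Function('X')(N) = Pow(Add(213, N), Rational(1, 2))
Mul(Function('r')(340, -601), Pow(Function('X')(Add(-445, Mul(-1, -246))), -1)) = Mul(Add(340, -601), Pow(Pow(Add(213, Add(-445, Mul(-1, -246))), Rational(1, 2)), -1)) = Mul(-261, Pow(Pow(Add(213, Add(-445, 246)), Rational(1, 2)), -1)) = Mul(-261, Pow(Pow(Add(213, -199), Rational(1, 2)), -1)) = Mul(-261, Pow(Pow(14, Rational(1, 2)), -1)) = Mul(-261, Mul(Rational(1, 14), Pow(14, Rational(1, 2)))) = Mul(Rational(-261, 14), Pow(14, Rational(1, 2)))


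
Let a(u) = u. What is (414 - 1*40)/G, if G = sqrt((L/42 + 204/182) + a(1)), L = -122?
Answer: -187*I*sqrt(58422)/107 ≈ -422.42*I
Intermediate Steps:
G = I*sqrt(58422)/273 (G = sqrt((-122/42 + 204/182) + 1) = sqrt((-122*1/42 + 204*(1/182)) + 1) = sqrt((-61/21 + 102/91) + 1) = sqrt(-487/273 + 1) = sqrt(-214/273) = I*sqrt(58422)/273 ≈ 0.88537*I)
(414 - 1*40)/G = (414 - 1*40)/((I*sqrt(58422)/273)) = (414 - 40)*(-I*sqrt(58422)/214) = 374*(-I*sqrt(58422)/214) = -187*I*sqrt(58422)/107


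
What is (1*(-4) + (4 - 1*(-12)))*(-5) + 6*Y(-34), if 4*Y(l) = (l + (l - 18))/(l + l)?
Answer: -3951/68 ≈ -58.103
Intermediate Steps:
Y(l) = (-18 + 2*l)/(8*l) (Y(l) = ((l + (l - 18))/(l + l))/4 = ((l + (-18 + l))/((2*l)))/4 = ((-18 + 2*l)*(1/(2*l)))/4 = ((-18 + 2*l)/(2*l))/4 = (-18 + 2*l)/(8*l))
(1*(-4) + (4 - 1*(-12)))*(-5) + 6*Y(-34) = (1*(-4) + (4 - 1*(-12)))*(-5) + 6*((¼)*(-9 - 34)/(-34)) = (-4 + (4 + 12))*(-5) + 6*((¼)*(-1/34)*(-43)) = (-4 + 16)*(-5) + 6*(43/136) = 12*(-5) + 129/68 = -60 + 129/68 = -3951/68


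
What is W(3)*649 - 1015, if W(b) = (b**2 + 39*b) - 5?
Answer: 77514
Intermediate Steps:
W(b) = -5 + b**2 + 39*b
W(3)*649 - 1015 = (-5 + 3**2 + 39*3)*649 - 1015 = (-5 + 9 + 117)*649 - 1015 = 121*649 - 1015 = 78529 - 1015 = 77514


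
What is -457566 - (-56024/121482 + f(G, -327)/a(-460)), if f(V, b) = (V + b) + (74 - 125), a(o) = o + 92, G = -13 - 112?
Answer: -10227850281715/22352688 ≈ -4.5757e+5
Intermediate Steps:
G = -125
a(o) = 92 + o
f(V, b) = -51 + V + b (f(V, b) = (V + b) - 51 = -51 + V + b)
-457566 - (-56024/121482 + f(G, -327)/a(-460)) = -457566 - (-56024/121482 + (-51 - 125 - 327)/(92 - 460)) = -457566 - (-56024*1/121482 - 503/(-368)) = -457566 - (-28012/60741 - 503*(-1/368)) = -457566 - (-28012/60741 + 503/368) = -457566 - 1*20244307/22352688 = -457566 - 20244307/22352688 = -10227850281715/22352688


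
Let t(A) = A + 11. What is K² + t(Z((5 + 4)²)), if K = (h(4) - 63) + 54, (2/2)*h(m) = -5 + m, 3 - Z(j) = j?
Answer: 33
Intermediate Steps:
Z(j) = 3 - j
h(m) = -5 + m
K = -10 (K = ((-5 + 4) - 63) + 54 = (-1 - 63) + 54 = -64 + 54 = -10)
t(A) = 11 + A
K² + t(Z((5 + 4)²)) = (-10)² + (11 + (3 - (5 + 4)²)) = 100 + (11 + (3 - 1*9²)) = 100 + (11 + (3 - 1*81)) = 100 + (11 + (3 - 81)) = 100 + (11 - 78) = 100 - 67 = 33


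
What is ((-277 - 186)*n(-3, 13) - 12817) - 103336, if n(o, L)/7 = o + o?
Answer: -96707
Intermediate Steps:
n(o, L) = 14*o (n(o, L) = 7*(o + o) = 7*(2*o) = 14*o)
((-277 - 186)*n(-3, 13) - 12817) - 103336 = ((-277 - 186)*(14*(-3)) - 12817) - 103336 = (-463*(-42) - 12817) - 103336 = (19446 - 12817) - 103336 = 6629 - 103336 = -96707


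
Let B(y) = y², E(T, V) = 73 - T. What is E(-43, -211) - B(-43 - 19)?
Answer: -3728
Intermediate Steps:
E(-43, -211) - B(-43 - 19) = (73 - 1*(-43)) - (-43 - 19)² = (73 + 43) - 1*(-62)² = 116 - 1*3844 = 116 - 3844 = -3728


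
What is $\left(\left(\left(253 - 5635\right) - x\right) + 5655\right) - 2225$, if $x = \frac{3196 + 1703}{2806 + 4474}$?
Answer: $- \frac{14215459}{7280} \approx -1952.7$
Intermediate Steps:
$x = \frac{4899}{7280} \approx 0.67294$
$\left(\left(\left(253 - 5635\right) - x\right) + 5655\right) - 2225 = \left(\left(\left(253 - 5635\right) - \frac{4899}{7280}\right) + 5655\right) - 2225 = \left(\left(-5382 - \frac{4899}{7280}\right) + 5655\right) - 2225 = \left(- \frac{39185859}{7280} + 5655\right) - 2225 = \frac{1982541}{7280} - 2225 = - \frac{14215459}{7280}$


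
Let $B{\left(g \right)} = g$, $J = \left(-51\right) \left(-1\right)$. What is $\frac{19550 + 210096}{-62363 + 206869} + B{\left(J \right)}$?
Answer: $\frac{3799726}{72253} \approx 52.589$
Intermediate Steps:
$J = 51$
$\frac{19550 + 210096}{-62363 + 206869} + B{\left(J \right)} = \frac{19550 + 210096}{-62363 + 206869} + 51 = \frac{229646}{144506} + 51 = 229646 \cdot \frac{1}{144506} + 51 = \frac{114823}{72253} + 51 = \frac{3799726}{72253}$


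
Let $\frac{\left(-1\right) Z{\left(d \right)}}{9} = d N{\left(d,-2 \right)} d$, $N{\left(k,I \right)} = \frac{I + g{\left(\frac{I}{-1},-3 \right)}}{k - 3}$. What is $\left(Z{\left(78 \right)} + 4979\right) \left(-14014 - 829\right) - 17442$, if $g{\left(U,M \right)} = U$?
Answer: $-73920739$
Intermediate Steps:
$N{\left(k,I \right)} = 0$ ($N{\left(k,I \right)} = \frac{I + \frac{I}{-1}}{k - 3} = \frac{I + I \left(-1\right)}{-3 + k} = \frac{I - I}{-3 + k} = \frac{0}{-3 + k} = 0$)
$Z{\left(d \right)} = 0$ ($Z{\left(d \right)} = - 9 d 0 d = - 9 \cdot 0 d = \left(-9\right) 0 = 0$)
$\left(Z{\left(78 \right)} + 4979\right) \left(-14014 - 829\right) - 17442 = \left(0 + 4979\right) \left(-14014 - 829\right) - 17442 = 4979 \left(-14843\right) - 17442 = -73903297 - 17442 = -73920739$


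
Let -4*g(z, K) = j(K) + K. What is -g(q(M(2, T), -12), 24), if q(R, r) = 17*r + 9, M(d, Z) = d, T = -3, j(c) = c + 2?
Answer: 25/2 ≈ 12.500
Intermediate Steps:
j(c) = 2 + c
q(R, r) = 9 + 17*r
g(z, K) = -1/2 - K/2 (g(z, K) = -((2 + K) + K)/4 = -(2 + 2*K)/4 = -1/2 - K/2)
-g(q(M(2, T), -12), 24) = -(-1/2 - 1/2*24) = -(-1/2 - 12) = -1*(-25/2) = 25/2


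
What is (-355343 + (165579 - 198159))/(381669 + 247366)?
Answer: -387923/629035 ≈ -0.61670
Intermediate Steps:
(-355343 + (165579 - 198159))/(381669 + 247366) = (-355343 - 32580)/629035 = -387923*1/629035 = -387923/629035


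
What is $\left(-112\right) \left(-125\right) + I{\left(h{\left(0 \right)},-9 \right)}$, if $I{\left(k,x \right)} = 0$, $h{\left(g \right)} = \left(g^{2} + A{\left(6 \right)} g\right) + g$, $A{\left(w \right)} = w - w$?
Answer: $14000$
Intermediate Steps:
$A{\left(w \right)} = 0$
$h{\left(g \right)} = g + g^{2}$ ($h{\left(g \right)} = \left(g^{2} + 0 g\right) + g = \left(g^{2} + 0\right) + g = g^{2} + g = g + g^{2}$)
$\left(-112\right) \left(-125\right) + I{\left(h{\left(0 \right)},-9 \right)} = \left(-112\right) \left(-125\right) + 0 = 14000 + 0 = 14000$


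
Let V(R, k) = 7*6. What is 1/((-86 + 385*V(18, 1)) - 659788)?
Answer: -1/643704 ≈ -1.5535e-6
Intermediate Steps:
V(R, k) = 42
1/((-86 + 385*V(18, 1)) - 659788) = 1/((-86 + 385*42) - 659788) = 1/((-86 + 16170) - 659788) = 1/(16084 - 659788) = 1/(-643704) = -1/643704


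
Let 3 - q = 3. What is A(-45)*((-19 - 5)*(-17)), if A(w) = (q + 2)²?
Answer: 1632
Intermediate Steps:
q = 0 (q = 3 - 1*3 = 3 - 3 = 0)
A(w) = 4 (A(w) = (0 + 2)² = 2² = 4)
A(-45)*((-19 - 5)*(-17)) = 4*((-19 - 5)*(-17)) = 4*(-24*(-17)) = 4*408 = 1632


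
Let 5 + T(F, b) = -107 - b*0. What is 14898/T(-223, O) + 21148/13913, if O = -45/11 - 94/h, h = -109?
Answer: -102453649/779128 ≈ -131.50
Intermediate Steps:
O = -3871/1199 (O = -45/11 - 94/(-109) = -45*1/11 - 94*(-1/109) = -45/11 + 94/109 = -3871/1199 ≈ -3.2285)
T(F, b) = -112 (T(F, b) = -5 + (-107 - b*0) = -5 + (-107 - 1*0) = -5 + (-107 + 0) = -5 - 107 = -112)
14898/T(-223, O) + 21148/13913 = 14898/(-112) + 21148/13913 = 14898*(-1/112) + 21148*(1/13913) = -7449/56 + 21148/13913 = -102453649/779128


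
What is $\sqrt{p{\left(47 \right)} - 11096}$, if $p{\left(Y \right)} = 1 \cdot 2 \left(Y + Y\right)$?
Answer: $6 i \sqrt{303} \approx 104.44 i$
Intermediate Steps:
$p{\left(Y \right)} = 4 Y$ ($p{\left(Y \right)} = 2 \cdot 2 Y = 4 Y$)
$\sqrt{p{\left(47 \right)} - 11096} = \sqrt{4 \cdot 47 - 11096} = \sqrt{188 - 11096} = \sqrt{-10908} = 6 i \sqrt{303}$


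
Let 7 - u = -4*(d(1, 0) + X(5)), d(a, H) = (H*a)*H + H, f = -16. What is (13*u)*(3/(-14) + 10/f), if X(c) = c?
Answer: -16497/56 ≈ -294.59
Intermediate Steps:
d(a, H) = H + a*H² (d(a, H) = a*H² + H = H + a*H²)
u = 27 (u = 7 - (-4)*(0*(1 + 0*1) + 5) = 7 - (-4)*(0*(1 + 0) + 5) = 7 - (-4)*(0*1 + 5) = 7 - (-4)*(0 + 5) = 7 - (-4)*5 = 7 - 1*(-20) = 7 + 20 = 27)
(13*u)*(3/(-14) + 10/f) = (13*27)*(3/(-14) + 10/(-16)) = 351*(3*(-1/14) + 10*(-1/16)) = 351*(-3/14 - 5/8) = 351*(-47/56) = -16497/56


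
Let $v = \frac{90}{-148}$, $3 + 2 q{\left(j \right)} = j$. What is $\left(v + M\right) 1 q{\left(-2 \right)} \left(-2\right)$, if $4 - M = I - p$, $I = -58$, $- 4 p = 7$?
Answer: $\frac{44135}{148} \approx 298.21$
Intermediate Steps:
$p = - \frac{7}{4}$ ($p = \left(- \frac{1}{4}\right) 7 = - \frac{7}{4} \approx -1.75$)
$q{\left(j \right)} = - \frac{3}{2} + \frac{j}{2}$
$M = \frac{241}{4}$ ($M = 4 - \left(-58 - - \frac{7}{4}\right) = 4 - \left(-58 + \frac{7}{4}\right) = 4 - - \frac{225}{4} = 4 + \frac{225}{4} = \frac{241}{4} \approx 60.25$)
$v = - \frac{45}{74}$ ($v = 90 \left(- \frac{1}{148}\right) = - \frac{45}{74} \approx -0.60811$)
$\left(v + M\right) 1 q{\left(-2 \right)} \left(-2\right) = \left(- \frac{45}{74} + \frac{241}{4}\right) 1 \left(- \frac{3}{2} + \frac{1}{2} \left(-2\right)\right) \left(-2\right) = \frac{8827 \cdot 1 \left(- \frac{3}{2} - 1\right) \left(-2\right)}{148} = \frac{8827 \cdot 1 \left(- \frac{5}{2}\right) \left(-2\right)}{148} = \frac{8827 \left(\left(- \frac{5}{2}\right) \left(-2\right)\right)}{148} = \frac{8827}{148} \cdot 5 = \frac{44135}{148}$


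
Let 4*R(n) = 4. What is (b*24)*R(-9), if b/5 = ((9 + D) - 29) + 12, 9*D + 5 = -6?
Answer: -3320/3 ≈ -1106.7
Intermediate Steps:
D = -11/9 (D = -5/9 + (1/9)*(-6) = -5/9 - 2/3 = -11/9 ≈ -1.2222)
R(n) = 1 (R(n) = (1/4)*4 = 1)
b = -415/9 (b = 5*(((9 - 11/9) - 29) + 12) = 5*((70/9 - 29) + 12) = 5*(-191/9 + 12) = 5*(-83/9) = -415/9 ≈ -46.111)
(b*24)*R(-9) = -415/9*24*1 = -3320/3*1 = -3320/3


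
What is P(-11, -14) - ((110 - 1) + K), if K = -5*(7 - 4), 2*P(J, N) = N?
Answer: -101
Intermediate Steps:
P(J, N) = N/2
K = -15 (K = -5*3 = -15)
P(-11, -14) - ((110 - 1) + K) = (½)*(-14) - ((110 - 1) - 15) = -7 - (109 - 15) = -7 - 1*94 = -7 - 94 = -101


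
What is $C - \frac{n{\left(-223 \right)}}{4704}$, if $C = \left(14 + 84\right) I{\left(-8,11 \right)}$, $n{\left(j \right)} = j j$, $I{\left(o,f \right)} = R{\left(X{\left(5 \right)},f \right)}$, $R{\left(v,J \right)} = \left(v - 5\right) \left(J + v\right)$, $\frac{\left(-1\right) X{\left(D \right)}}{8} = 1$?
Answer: $- \frac{18028417}{4704} \approx -3832.6$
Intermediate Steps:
$X{\left(D \right)} = -8$ ($X{\left(D \right)} = \left(-8\right) 1 = -8$)
$R{\left(v,J \right)} = \left(-5 + v\right) \left(J + v\right)$
$I{\left(o,f \right)} = 104 - 13 f$ ($I{\left(o,f \right)} = \left(-8\right)^{2} - 5 f - -40 + f \left(-8\right) = 64 - 5 f + 40 - 8 f = 104 - 13 f$)
$n{\left(j \right)} = j^{2}$
$C = -3822$ ($C = \left(14 + 84\right) \left(104 - 143\right) = 98 \left(104 - 143\right) = 98 \left(-39\right) = -3822$)
$C - \frac{n{\left(-223 \right)}}{4704} = -3822 - \frac{\left(-223\right)^{2}}{4704} = -3822 - 49729 \cdot \frac{1}{4704} = -3822 - \frac{49729}{4704} = - \frac{18028417}{4704}$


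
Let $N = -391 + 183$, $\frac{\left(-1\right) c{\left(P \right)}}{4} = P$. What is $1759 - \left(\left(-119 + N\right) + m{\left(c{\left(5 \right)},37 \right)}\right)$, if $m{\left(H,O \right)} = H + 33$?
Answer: $2073$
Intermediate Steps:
$c{\left(P \right)} = - 4 P$
$m{\left(H,O \right)} = 33 + H$
$N = -208$
$1759 - \left(\left(-119 + N\right) + m{\left(c{\left(5 \right)},37 \right)}\right) = 1759 - \left(\left(-119 - 208\right) + \left(33 - 20\right)\right) = 1759 - \left(-327 + \left(33 - 20\right)\right) = 1759 - \left(-327 + 13\right) = 1759 - -314 = 1759 + 314 = 2073$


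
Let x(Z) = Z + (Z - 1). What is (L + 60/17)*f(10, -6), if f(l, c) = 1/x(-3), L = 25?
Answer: -485/119 ≈ -4.0756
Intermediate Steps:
x(Z) = -1 + 2*Z (x(Z) = Z + (-1 + Z) = -1 + 2*Z)
f(l, c) = -⅐ (f(l, c) = 1/(-1 + 2*(-3)) = 1/(-1 - 6) = 1/(-7) = -⅐)
(L + 60/17)*f(10, -6) = (25 + 60/17)*(-⅐) = (485/17)*(-⅐) = -485/119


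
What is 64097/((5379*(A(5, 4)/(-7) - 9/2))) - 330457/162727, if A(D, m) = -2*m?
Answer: -20869836437/3739954641 ≈ -5.5802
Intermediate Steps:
64097/((5379*(A(5, 4)/(-7) - 9/2))) - 330457/162727 = 64097/((5379*(-2*4/(-7) - 9/2))) - 330457/162727 = 64097/((5379*(-8*(-1/7) - 9*1/2))) - 330457*1/162727 = 64097/((5379*(8/7 - 9/2))) - 330457/162727 = 64097/((5379*(-47/14))) - 330457/162727 = 64097/(-252813/14) - 330457/162727 = 64097*(-14/252813) - 330457/162727 = -81578/22983 - 330457/162727 = -20869836437/3739954641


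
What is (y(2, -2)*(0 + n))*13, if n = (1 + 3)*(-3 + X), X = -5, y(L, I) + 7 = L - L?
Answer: 2912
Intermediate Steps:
y(L, I) = -7 (y(L, I) = -7 + (L - L) = -7 + 0 = -7)
n = -32 (n = (1 + 3)*(-3 - 5) = 4*(-8) = -32)
(y(2, -2)*(0 + n))*13 = -7*(0 - 32)*13 = -7*(-32)*13 = 224*13 = 2912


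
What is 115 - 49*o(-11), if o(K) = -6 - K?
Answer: -130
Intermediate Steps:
115 - 49*o(-11) = 115 - 49*(-6 - 1*(-11)) = 115 - 49*(-6 + 11) = 115 - 49*5 = 115 - 245 = -130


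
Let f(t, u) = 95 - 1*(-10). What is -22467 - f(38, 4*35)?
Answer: -22572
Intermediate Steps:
f(t, u) = 105 (f(t, u) = 95 + 10 = 105)
-22467 - f(38, 4*35) = -22467 - 1*105 = -22467 - 105 = -22572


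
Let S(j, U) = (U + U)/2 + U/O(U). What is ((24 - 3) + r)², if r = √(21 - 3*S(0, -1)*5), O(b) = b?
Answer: (21 + √21)² ≈ 654.47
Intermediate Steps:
S(j, U) = 1 + U (S(j, U) = (U + U)/2 + U/U = (2*U)*(½) + 1 = U + 1 = 1 + U)
r = √21 (r = √(21 - 3*(1 - 1)*5) = √(21 - 3*0*5) = √(21 + 0*5) = √(21 + 0) = √21 ≈ 4.5826)
((24 - 3) + r)² = ((24 - 3) + √21)² = (21 + √21)²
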